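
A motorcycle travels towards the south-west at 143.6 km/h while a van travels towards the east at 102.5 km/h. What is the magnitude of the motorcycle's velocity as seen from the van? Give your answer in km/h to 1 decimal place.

Taking east as x and north as y: motorcycle velocity = (-101.541, -101.541) km/h; van velocity = (102.500, 0.000) km/h.
Velocity of motorcycle relative to van = (-101.541, -101.541) − (102.500, 0.000) = (-204.041, -101.541) km/h.
Magnitude = |(-204.041, -101.541)| = 227.910 km/h.

227.9 km/h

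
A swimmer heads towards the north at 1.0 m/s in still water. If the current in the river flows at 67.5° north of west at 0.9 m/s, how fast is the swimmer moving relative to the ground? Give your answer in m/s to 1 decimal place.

1.9 m/s

Taking east as x and north as y: velocity relative to the water = (0.000, 1.000) m/s; the water relative to ground = (-0.344, 0.831) m/s.
Velocity relative to ground = (0.000, 1.000) + (-0.344, 0.831) = (-0.344, 1.831) m/s.
Speed = |(-0.344, 1.831)| = 1.864 m/s.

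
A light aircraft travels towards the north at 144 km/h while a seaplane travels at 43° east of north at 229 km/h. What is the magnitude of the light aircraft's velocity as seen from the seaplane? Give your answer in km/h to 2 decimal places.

157.93 km/h

Taking east as x and north as y: light aircraft velocity = (0.000, 144.000) km/h; seaplane velocity = (156.178, 167.480) km/h.
Velocity of light aircraft relative to seaplane = (0.000, 144.000) − (156.178, 167.480) = (-156.178, -23.480) km/h.
Magnitude = |(-156.178, -23.480)| = 157.933 km/h.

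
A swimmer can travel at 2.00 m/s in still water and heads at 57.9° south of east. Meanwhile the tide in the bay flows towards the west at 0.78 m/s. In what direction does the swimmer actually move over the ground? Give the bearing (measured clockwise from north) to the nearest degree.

171°

Taking east as x and north as y: velocity relative to the water = (1.063, -1.694) m/s; the water relative to ground = (-0.780, 0.000) m/s.
Velocity relative to ground = (1.063, -1.694) + (-0.780, 0.000) = (0.283, -1.694) m/s.
Bearing = atan2(0.28, -1.69) = 170.52° clockwise from north.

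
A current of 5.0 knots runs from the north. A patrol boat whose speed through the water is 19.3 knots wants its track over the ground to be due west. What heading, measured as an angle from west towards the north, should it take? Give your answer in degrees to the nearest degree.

The current pushes perpendicular to the desired track; the heading must have a component into the current equal to 5.0 knots: 19.3 sin θ = 5.0.
sin θ = 0.2591, so θ = 15.015°.

15°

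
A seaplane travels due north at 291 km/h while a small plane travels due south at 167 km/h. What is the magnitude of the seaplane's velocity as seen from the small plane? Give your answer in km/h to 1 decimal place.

458.0 km/h

Taking east as x and north as y: seaplane velocity = (0.000, 291.000) km/h; small plane velocity = (0.000, -167.000) km/h.
Velocity of seaplane relative to small plane = (0.000, 291.000) − (0.000, -167.000) = (0.000, 458.000) km/h.
Magnitude = |(0.000, 458.000)| = 458.000 km/h.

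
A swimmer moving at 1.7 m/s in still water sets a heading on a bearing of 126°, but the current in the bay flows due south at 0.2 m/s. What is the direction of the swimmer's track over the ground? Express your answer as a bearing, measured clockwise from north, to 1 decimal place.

Taking east as x and north as y: velocity relative to the water = (1.375, -0.999) m/s; the water relative to ground = (0.000, -0.200) m/s.
Velocity relative to ground = (1.375, -0.999) + (0.000, -0.200) = (1.375, -1.199) m/s.
Bearing = atan2(1.38, -1.20) = 131.09° clockwise from north.

131.1°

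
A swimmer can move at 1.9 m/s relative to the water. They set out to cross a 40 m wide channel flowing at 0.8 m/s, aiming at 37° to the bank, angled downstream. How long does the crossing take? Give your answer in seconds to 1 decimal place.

35.0 s

The component of the swimmer's velocity perpendicular to the bank is 1.9 × sin 37° = 1.143 m/s.
The current is parallel to the bank, so it does not affect the crossing time.
Time = 40 / 1.143 = 34.982 s.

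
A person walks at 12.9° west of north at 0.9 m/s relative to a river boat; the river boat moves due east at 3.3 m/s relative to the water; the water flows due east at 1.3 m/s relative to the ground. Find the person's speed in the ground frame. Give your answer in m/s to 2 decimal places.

4.49 m/s

In east/north components (m/s): person relative to river boat = (-0.201, 0.877); river boat relative to water = (3.300, 0.000); water relative to ground = (1.300, 0.000).
Sum = (4.399, 0.877) m/s.
Speed = |(4.399, 0.877)| = 4.486 m/s.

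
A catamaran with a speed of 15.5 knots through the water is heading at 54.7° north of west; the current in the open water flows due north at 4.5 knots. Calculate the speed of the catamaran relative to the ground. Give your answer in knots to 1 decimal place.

19.3 knots

Taking east as x and north as y: velocity relative to the water = (-8.957, 12.650) knots; the water relative to ground = (0.000, 4.500) knots.
Velocity relative to ground = (-8.957, 12.650) + (0.000, 4.500) = (-8.957, 17.150) knots.
Speed = |(-8.957, 17.150)| = 19.348 knots.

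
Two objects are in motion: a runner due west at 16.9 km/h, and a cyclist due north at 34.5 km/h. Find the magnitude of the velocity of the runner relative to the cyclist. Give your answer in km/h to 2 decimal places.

38.42 km/h

Taking east as x and north as y: runner velocity = (-16.900, 0.000) km/h; cyclist velocity = (0.000, 34.500) km/h.
Velocity of runner relative to cyclist = (-16.900, 0.000) − (0.000, 34.500) = (-16.900, -34.500) km/h.
Magnitude = |(-16.900, -34.500)| = 38.417 km/h.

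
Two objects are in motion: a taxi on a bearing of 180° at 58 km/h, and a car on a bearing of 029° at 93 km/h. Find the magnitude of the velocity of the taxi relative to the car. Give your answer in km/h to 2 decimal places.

146.45 km/h

Taking east as x and north as y: taxi velocity = (0.000, -58.000) km/h; car velocity = (45.087, 81.340) km/h.
Velocity of taxi relative to car = (0.000, -58.000) − (45.087, 81.340) = (-45.087, -139.340) km/h.
Magnitude = |(-45.087, -139.340)| = 146.453 km/h.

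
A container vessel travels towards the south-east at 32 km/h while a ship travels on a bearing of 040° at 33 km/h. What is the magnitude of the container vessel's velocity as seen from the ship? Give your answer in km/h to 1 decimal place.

47.9 km/h

Taking east as x and north as y: container vessel velocity = (22.627, -22.627) km/h; ship velocity = (21.212, 25.279) km/h.
Velocity of container vessel relative to ship = (22.627, -22.627) − (21.212, 25.279) = (1.415, -47.907) km/h.
Magnitude = |(1.415, -47.907)| = 47.928 km/h.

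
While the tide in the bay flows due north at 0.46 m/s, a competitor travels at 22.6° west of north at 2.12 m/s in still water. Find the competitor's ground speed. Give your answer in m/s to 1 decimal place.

Taking east as x and north as y: velocity relative to the water = (-0.815, 1.957) m/s; the water relative to ground = (0.000, 0.460) m/s.
Velocity relative to ground = (-0.815, 1.957) + (0.000, 0.460) = (-0.815, 2.417) m/s.
Speed = |(-0.815, 2.417)| = 2.551 m/s.

2.6 m/s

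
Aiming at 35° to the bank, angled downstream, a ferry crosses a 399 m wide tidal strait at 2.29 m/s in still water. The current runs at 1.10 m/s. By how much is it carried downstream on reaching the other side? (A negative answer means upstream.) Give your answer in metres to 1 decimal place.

Perpendicular speed = 1.313 m/s; crossing time = 399 / 1.313 = 303.771 s.
Net downstream speed = 2.976 m/s.
Drift = 2.976 × 303.771 = 903.979 m (downstream).

904.0 m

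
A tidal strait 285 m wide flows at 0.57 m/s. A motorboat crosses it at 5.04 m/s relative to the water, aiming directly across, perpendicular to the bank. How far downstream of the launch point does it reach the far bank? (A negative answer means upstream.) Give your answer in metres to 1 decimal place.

Perpendicular speed = 5.040 m/s; crossing time = 285 / 5.040 = 56.548 s.
Net downstream speed = 0.570 m/s.
Drift = 0.570 × 56.548 = 32.232 m (downstream).

32.2 m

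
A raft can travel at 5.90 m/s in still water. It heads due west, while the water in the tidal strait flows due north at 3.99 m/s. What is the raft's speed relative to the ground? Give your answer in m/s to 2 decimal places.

7.12 m/s

Taking east as x and north as y: velocity relative to the water = (-5.900, 0.000) m/s; the water relative to ground = (0.000, 3.990) m/s.
Velocity relative to ground = (-5.900, 0.000) + (0.000, 3.990) = (-5.900, 3.990) m/s.
Speed = |(-5.900, 3.990)| = 7.123 m/s.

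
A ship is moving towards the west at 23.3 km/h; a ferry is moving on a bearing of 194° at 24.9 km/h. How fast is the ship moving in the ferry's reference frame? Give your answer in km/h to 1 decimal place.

Taking east as x and north as y: ship velocity = (-23.300, 0.000) km/h; ferry velocity = (-6.024, -24.160) km/h.
Velocity of ship relative to ferry = (-23.300, 0.000) − (-6.024, -24.160) = (-17.276, 24.160) km/h.
Magnitude = |(-17.276, 24.160)| = 29.702 km/h.

29.7 km/h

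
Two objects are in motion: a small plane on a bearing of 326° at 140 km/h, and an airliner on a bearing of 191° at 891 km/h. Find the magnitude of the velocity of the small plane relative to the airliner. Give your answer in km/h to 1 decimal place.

994.9 km/h

Taking east as x and north as y: small plane velocity = (-78.287, 116.065) km/h; airliner velocity = (-170.011, -874.630) km/h.
Velocity of small plane relative to airliner = (-78.287, 116.065) − (-170.011, -874.630) = (91.724, 990.695) km/h.
Magnitude = |(91.724, 990.695)| = 994.932 km/h.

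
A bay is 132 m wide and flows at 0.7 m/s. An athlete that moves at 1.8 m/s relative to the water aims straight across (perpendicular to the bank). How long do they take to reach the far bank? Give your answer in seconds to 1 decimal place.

The component of the athlete's velocity perpendicular to the bank is 1.8 m/s.
Only the cross-stream component determines the crossing time; the current contributes nothing perpendicular to the bank.
Time = 132 / 1.800 = 73.333 s.

73.3 s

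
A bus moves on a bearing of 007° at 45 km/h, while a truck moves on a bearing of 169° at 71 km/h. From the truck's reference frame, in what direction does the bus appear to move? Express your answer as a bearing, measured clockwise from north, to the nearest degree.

356°

Taking east as x and north as y: bus velocity = (5.484, 44.665) km/h; truck velocity = (13.547, -69.696) km/h.
Velocity of bus relative to truck = (5.484, 44.665) − (13.547, -69.696) = (-8.063, 114.360) km/h.
Bearing = atan2(-8.06, 114.36) = 355.97° clockwise from north.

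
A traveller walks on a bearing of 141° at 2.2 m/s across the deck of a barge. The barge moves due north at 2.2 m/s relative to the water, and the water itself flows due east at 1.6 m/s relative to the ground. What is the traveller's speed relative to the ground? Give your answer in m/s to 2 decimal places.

In east/north components (m/s): traveller relative to barge = (1.385, -1.710); barge relative to water = (0.000, 2.200); water relative to ground = (1.600, 0.000).
Sum = (2.985, 0.490) m/s.
Speed = |(2.985, 0.490)| = 3.025 m/s.

3.02 m/s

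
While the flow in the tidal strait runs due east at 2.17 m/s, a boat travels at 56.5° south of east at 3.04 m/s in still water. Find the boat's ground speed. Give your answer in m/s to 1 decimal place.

4.6 m/s

Taking east as x and north as y: velocity relative to the water = (1.678, -2.535) m/s; the water relative to ground = (2.170, 0.000) m/s.
Velocity relative to ground = (1.678, -2.535) + (2.170, 0.000) = (3.848, -2.535) m/s.
Speed = |(3.848, -2.535)| = 4.608 m/s.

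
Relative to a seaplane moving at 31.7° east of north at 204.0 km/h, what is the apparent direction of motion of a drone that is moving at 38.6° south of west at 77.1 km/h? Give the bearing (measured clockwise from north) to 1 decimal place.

Taking east as x and north as y: drone velocity = (-60.255, -48.101) km/h; seaplane velocity = (107.196, 173.565) km/h.
Velocity of drone relative to seaplane = (-60.255, -48.101) − (107.196, 173.565) = (-167.451, -221.667) km/h.
Bearing = atan2(-167.45, -221.67) = 217.07° clockwise from north.

217.1°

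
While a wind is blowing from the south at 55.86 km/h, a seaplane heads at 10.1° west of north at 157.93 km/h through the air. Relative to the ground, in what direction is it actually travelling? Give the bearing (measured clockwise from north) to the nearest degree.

353°

Taking east as x and north as y: velocity relative to the air = (-27.696, 155.483) km/h; the air relative to ground = (0.000, 55.860) km/h.
Velocity relative to ground = (-27.696, 155.483) + (0.000, 55.860) = (-27.696, 211.343) km/h.
Bearing = atan2(-27.70, 211.34) = 352.53° clockwise from north.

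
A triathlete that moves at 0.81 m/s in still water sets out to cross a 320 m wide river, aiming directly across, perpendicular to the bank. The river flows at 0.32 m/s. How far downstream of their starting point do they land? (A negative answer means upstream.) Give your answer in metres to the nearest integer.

Perpendicular speed = 0.810 m/s; crossing time = 320 / 0.810 = 395.062 s.
Net downstream speed = 0.320 m/s.
Drift = 0.320 × 395.062 = 126.420 m (downstream).

126 m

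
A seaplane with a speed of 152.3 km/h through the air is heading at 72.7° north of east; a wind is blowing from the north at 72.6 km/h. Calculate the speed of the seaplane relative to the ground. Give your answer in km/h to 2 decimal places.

Taking east as x and north as y: velocity relative to the air = (45.290, 145.410) km/h; the air relative to ground = (0.000, -72.600) km/h.
Velocity relative to ground = (45.290, 145.410) + (0.000, -72.600) = (45.290, 72.810) km/h.
Speed = |(45.290, 72.810)| = 85.747 km/h.

85.75 km/h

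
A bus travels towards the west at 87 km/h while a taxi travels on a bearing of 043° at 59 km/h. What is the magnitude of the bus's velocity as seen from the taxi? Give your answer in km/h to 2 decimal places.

134.36 km/h

Taking east as x and north as y: bus velocity = (-87.000, 0.000) km/h; taxi velocity = (40.238, 43.150) km/h.
Velocity of bus relative to taxi = (-87.000, 0.000) − (40.238, 43.150) = (-127.238, -43.150) km/h.
Magnitude = |(-127.238, -43.150)| = 134.355 km/h.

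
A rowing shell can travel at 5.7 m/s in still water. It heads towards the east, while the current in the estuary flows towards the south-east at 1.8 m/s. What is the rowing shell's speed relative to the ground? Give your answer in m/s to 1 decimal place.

Taking east as x and north as y: velocity relative to the water = (5.700, 0.000) m/s; the water relative to ground = (1.273, -1.273) m/s.
Velocity relative to ground = (5.700, 0.000) + (1.273, -1.273) = (6.973, -1.273) m/s.
Speed = |(6.973, -1.273)| = 7.088 m/s.

7.1 m/s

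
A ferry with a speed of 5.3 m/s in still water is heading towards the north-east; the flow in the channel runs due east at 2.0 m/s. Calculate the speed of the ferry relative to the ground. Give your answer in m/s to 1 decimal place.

6.9 m/s

Taking east as x and north as y: velocity relative to the water = (3.748, 3.748) m/s; the water relative to ground = (2.000, 0.000) m/s.
Velocity relative to ground = (3.748, 3.748) + (2.000, 0.000) = (5.748, 3.748) m/s.
Speed = |(5.748, 3.748)| = 6.862 m/s.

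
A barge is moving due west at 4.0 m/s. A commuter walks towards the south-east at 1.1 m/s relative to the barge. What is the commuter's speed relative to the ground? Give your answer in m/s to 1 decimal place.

3.3 m/s

Taking east as x and north as y: barge velocity = (-4.000, 0.000) m/s; commuter velocity relative to barge = (0.778, -0.778) m/s.
Velocity relative to ground = (-4.000, 0.000) + (0.778, -0.778) = (-3.222, -0.778) m/s.
Speed = |(-3.222, -0.778)| = 3.315 m/s.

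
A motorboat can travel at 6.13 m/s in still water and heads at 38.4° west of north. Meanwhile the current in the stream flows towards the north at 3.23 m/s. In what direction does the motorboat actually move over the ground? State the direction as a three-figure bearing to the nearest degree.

Taking east as x and north as y: velocity relative to the water = (-3.808, 4.804) m/s; the water relative to ground = (0.000, 3.230) m/s.
Velocity relative to ground = (-3.808, 4.804) + (0.000, 3.230) = (-3.808, 8.034) m/s.
Bearing = atan2(-3.81, 8.03) = 334.64° clockwise from north.

335°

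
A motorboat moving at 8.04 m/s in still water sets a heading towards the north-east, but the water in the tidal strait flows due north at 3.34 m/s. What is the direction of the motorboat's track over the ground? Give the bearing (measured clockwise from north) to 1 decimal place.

Taking east as x and north as y: velocity relative to the water = (5.685, 5.685) m/s; the water relative to ground = (0.000, 3.340) m/s.
Velocity relative to ground = (5.685, 5.685) + (0.000, 3.340) = (5.685, 9.025) m/s.
Bearing = atan2(5.69, 9.03) = 32.21° clockwise from north.

032.2°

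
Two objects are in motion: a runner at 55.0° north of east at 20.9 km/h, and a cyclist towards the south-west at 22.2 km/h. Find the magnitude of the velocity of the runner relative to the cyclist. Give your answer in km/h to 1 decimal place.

42.9 km/h

Taking east as x and north as y: runner velocity = (11.988, 17.120) km/h; cyclist velocity = (-15.698, -15.698) km/h.
Velocity of runner relative to cyclist = (11.988, 17.120) − (-15.698, -15.698) = (27.686, 32.818) km/h.
Magnitude = |(27.686, 32.818)| = 42.936 km/h.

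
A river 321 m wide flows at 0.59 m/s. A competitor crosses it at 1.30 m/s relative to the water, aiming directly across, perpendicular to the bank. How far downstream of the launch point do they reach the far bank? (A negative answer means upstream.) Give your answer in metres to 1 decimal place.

145.7 m

Perpendicular speed = 1.300 m/s; crossing time = 321 / 1.300 = 246.923 s.
Net downstream speed = 0.590 m/s.
Drift = 0.590 × 246.923 = 145.685 m (downstream).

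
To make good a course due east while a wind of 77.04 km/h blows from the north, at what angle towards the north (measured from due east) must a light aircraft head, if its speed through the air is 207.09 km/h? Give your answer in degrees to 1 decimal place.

The wind pushes perpendicular to the desired track; the heading must have a component into the wind equal to 77.04 km/h: 207.09 sin θ = 77.04.
sin θ = 0.3720, so θ = 21.840°.

21.8°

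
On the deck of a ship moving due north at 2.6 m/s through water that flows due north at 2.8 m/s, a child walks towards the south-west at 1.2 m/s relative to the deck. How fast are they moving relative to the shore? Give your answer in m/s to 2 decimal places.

4.63 m/s

In east/north components (m/s): child relative to ship = (-0.849, -0.849); ship relative to water = (0.000, 2.600); water relative to ground = (0.000, 2.800).
Sum = (-0.849, 4.551) m/s.
Speed = |(-0.849, 4.551)| = 4.630 m/s.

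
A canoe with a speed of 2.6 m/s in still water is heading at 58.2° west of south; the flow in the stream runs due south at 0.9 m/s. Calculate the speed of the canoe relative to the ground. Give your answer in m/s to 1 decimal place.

Taking east as x and north as y: velocity relative to the water = (-2.210, -1.370) m/s; the water relative to ground = (0.000, -0.900) m/s.
Velocity relative to ground = (-2.210, -1.370) + (0.000, -0.900) = (-2.210, -2.270) m/s.
Speed = |(-2.210, -2.270)| = 3.168 m/s.

3.2 m/s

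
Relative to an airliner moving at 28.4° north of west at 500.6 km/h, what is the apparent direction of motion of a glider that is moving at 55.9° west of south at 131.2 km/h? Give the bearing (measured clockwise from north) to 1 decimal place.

133.2°

Taking east as x and north as y: glider velocity = (-108.642, -73.556) km/h; airliner velocity = (-440.352, 238.097) km/h.
Velocity of glider relative to airliner = (-108.642, -73.556) − (-440.352, 238.097) = (331.711, -311.653) km/h.
Bearing = atan2(331.71, -311.65) = 133.21° clockwise from north.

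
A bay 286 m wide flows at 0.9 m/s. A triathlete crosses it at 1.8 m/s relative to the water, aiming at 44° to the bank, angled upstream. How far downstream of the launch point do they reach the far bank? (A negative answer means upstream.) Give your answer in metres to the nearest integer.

Perpendicular speed = 1.250 m/s; crossing time = 286 / 1.250 = 228.730 s.
Net downstream speed = -0.395 m/s.
Drift = -0.395 × 228.730 = -90.305 m (upstream).

-90 m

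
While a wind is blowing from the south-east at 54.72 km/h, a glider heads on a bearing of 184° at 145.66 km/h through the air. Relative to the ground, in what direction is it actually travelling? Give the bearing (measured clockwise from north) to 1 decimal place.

204.6°

Taking east as x and north as y: velocity relative to the air = (-10.161, -145.305) km/h; the air relative to ground = (-38.693, 38.693) km/h.
Velocity relative to ground = (-10.161, -145.305) + (-38.693, 38.693) = (-48.854, -106.612) km/h.
Bearing = atan2(-48.85, -106.61) = 204.62° clockwise from north.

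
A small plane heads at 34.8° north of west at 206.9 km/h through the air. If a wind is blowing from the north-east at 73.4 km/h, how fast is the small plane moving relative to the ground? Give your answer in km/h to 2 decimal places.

Taking east as x and north as y: velocity relative to the air = (-169.896, 118.081) km/h; the air relative to ground = (-51.902, -51.902) km/h.
Velocity relative to ground = (-169.896, 118.081) + (-51.902, -51.902) = (-221.797, 66.179) km/h.
Speed = |(-221.797, 66.179)| = 231.460 km/h.

231.46 km/h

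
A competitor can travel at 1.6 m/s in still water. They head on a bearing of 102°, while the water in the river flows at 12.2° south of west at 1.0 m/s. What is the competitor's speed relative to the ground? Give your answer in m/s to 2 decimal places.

0.80 m/s

Taking east as x and north as y: velocity relative to the water = (1.565, -0.333) m/s; the water relative to ground = (-0.977, -0.211) m/s.
Velocity relative to ground = (1.565, -0.333) + (-0.977, -0.211) = (0.588, -0.544) m/s.
Speed = |(0.588, -0.544)| = 0.801 m/s.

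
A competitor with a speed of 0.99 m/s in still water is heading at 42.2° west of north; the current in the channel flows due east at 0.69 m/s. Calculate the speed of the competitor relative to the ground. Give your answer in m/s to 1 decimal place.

Taking east as x and north as y: velocity relative to the water = (-0.665, 0.733) m/s; the water relative to ground = (0.690, 0.000) m/s.
Velocity relative to ground = (-0.665, 0.733) + (0.690, 0.000) = (0.025, 0.733) m/s.
Speed = |(0.025, 0.733)| = 0.734 m/s.

0.7 m/s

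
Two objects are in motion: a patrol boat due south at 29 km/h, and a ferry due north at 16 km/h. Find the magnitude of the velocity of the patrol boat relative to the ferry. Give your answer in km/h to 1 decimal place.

45.0 km/h

Taking east as x and north as y: patrol boat velocity = (0.000, -29.000) km/h; ferry velocity = (0.000, 16.000) km/h.
Velocity of patrol boat relative to ferry = (0.000, -29.000) − (0.000, 16.000) = (0.000, -45.000) km/h.
Magnitude = |(0.000, -45.000)| = 45.000 km/h.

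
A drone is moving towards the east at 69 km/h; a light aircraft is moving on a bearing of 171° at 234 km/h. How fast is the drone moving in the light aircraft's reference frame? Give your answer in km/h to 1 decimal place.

233.4 km/h

Taking east as x and north as y: drone velocity = (69.000, 0.000) km/h; light aircraft velocity = (36.606, -231.119) km/h.
Velocity of drone relative to light aircraft = (69.000, 0.000) − (36.606, -231.119) = (32.394, 231.119) km/h.
Magnitude = |(32.394, 231.119)| = 233.378 km/h.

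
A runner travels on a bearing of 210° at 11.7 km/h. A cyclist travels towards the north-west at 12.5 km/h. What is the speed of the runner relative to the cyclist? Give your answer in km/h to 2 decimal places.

Taking east as x and north as y: runner velocity = (-5.850, -10.132) km/h; cyclist velocity = (-8.839, 8.839) km/h.
Velocity of runner relative to cyclist = (-5.850, -10.132) − (-8.839, 8.839) = (2.989, -18.971) km/h.
Magnitude = |(2.989, -18.971)| = 19.205 km/h.

19.21 km/h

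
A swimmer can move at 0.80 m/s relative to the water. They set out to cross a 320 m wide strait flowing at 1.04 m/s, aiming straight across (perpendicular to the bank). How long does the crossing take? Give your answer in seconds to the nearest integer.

400 s

The component of the swimmer's velocity perpendicular to the bank is 0.80 m/s.
The flow acts along the bank and has no component across it.
Time = 320 / 0.800 = 400.000 s.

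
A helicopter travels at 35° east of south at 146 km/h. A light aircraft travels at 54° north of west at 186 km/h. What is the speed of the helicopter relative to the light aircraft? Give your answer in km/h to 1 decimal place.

332.0 km/h

Taking east as x and north as y: helicopter velocity = (83.742, -119.596) km/h; light aircraft velocity = (-109.328, 150.477) km/h.
Velocity of helicopter relative to light aircraft = (83.742, -119.596) − (-109.328, 150.477) = (193.070, -270.073) km/h.
Magnitude = |(193.070, -270.073)| = 331.988 km/h.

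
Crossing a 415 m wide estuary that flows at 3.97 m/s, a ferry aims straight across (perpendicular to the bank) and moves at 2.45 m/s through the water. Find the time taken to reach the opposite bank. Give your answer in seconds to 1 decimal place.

The component of the ferry's velocity perpendicular to the bank is 2.45 m/s.
Only the cross-stream component determines the crossing time; the current contributes nothing perpendicular to the bank.
Time = 415 / 2.450 = 169.388 s.

169.4 s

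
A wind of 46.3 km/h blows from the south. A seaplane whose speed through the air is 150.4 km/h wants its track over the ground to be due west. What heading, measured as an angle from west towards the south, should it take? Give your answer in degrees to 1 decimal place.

The wind pushes perpendicular to the desired track; the heading must have a component into the wind equal to 46.3 km/h: 150.4 sin θ = 46.3.
sin θ = 0.3078, so θ = 17.929°.

17.9°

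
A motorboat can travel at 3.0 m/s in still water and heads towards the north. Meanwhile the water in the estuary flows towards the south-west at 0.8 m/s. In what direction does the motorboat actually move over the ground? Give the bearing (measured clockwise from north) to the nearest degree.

347°

Taking east as x and north as y: velocity relative to the water = (0.000, 3.000) m/s; the water relative to ground = (-0.566, -0.566) m/s.
Velocity relative to ground = (0.000, 3.000) + (-0.566, -0.566) = (-0.566, 2.434) m/s.
Bearing = atan2(-0.57, 2.43) = 346.92° clockwise from north.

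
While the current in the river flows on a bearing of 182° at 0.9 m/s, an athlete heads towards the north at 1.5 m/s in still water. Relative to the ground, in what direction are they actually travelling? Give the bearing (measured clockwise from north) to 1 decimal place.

357.0°

Taking east as x and north as y: velocity relative to the water = (0.000, 1.500) m/s; the water relative to ground = (-0.031, -0.899) m/s.
Velocity relative to ground = (0.000, 1.500) + (-0.031, -0.899) = (-0.031, 0.601) m/s.
Bearing = atan2(-0.03, 0.60) = 357.01° clockwise from north.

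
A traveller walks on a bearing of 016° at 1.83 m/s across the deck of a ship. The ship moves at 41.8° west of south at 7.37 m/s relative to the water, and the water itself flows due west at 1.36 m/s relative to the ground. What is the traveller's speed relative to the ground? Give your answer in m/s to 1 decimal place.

6.9 m/s

In east/north components (m/s): traveller relative to ship = (0.504, 1.759); ship relative to water = (-4.912, -5.494); water relative to ground = (-1.360, 0.000).
Sum = (-5.768, -3.735) m/s.
Speed = |(-5.768, -3.735)| = 6.872 m/s.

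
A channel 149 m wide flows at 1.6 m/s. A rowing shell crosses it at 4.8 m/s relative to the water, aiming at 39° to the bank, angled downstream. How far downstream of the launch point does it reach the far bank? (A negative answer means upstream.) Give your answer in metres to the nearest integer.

Perpendicular speed = 3.021 m/s; crossing time = 149 / 3.021 = 49.326 s.
Net downstream speed = 5.330 m/s.
Drift = 5.330 × 49.326 = 262.921 m (downstream).

263 m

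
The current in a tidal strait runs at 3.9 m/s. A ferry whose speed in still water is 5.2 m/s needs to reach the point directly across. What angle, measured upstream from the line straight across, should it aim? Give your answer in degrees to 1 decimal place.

To cancel the current, the upstream component of the ferry's velocity must equal the flow: 5.2 sin θ = 3.9.
sin θ = 3.9 / 5.2 = 0.7500.
θ = arcsin(0.7500) = 48.590°.

48.6°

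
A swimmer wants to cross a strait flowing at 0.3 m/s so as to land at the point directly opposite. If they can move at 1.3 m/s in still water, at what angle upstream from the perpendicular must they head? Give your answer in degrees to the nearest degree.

13°

To cancel the current, the upstream component of the swimmer's velocity must equal the flow: 1.3 sin θ = 0.3.
sin θ = 0.3 / 1.3 = 0.2308.
θ = arcsin(0.2308) = 13.342°.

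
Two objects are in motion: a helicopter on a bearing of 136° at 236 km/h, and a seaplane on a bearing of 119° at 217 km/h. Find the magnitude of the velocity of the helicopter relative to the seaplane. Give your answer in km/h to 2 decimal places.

69.54 km/h

Taking east as x and north as y: helicopter velocity = (163.939, -169.764) km/h; seaplane velocity = (189.792, -105.204) km/h.
Velocity of helicopter relative to seaplane = (163.939, -169.764) − (189.792, -105.204) = (-25.853, -64.561) km/h.
Magnitude = |(-25.853, -64.561)| = 69.545 km/h.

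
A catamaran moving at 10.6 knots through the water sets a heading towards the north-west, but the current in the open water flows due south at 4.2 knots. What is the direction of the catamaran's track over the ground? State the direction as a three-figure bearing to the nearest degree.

294°

Taking east as x and north as y: velocity relative to the water = (-7.495, 7.495) knots; the water relative to ground = (0.000, -4.200) knots.
Velocity relative to ground = (-7.495, 7.495) + (0.000, -4.200) = (-7.495, 3.295) knots.
Bearing = atan2(-7.50, 3.30) = 293.73° clockwise from north.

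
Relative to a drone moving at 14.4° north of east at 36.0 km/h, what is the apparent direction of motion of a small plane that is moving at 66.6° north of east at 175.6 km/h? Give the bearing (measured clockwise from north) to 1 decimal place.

Taking east as x and north as y: small plane velocity = (69.739, 161.158) km/h; drone velocity = (34.869, 8.953) km/h.
Velocity of small plane relative to drone = (69.739, 161.158) − (34.869, 8.953) = (34.870, 152.205) km/h.
Bearing = atan2(34.87, 152.20) = 12.90° clockwise from north.

012.9°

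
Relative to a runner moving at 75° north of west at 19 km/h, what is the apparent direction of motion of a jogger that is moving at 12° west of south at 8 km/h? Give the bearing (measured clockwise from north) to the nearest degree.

Taking east as x and north as y: jogger velocity = (-1.663, -7.825) km/h; runner velocity = (-4.918, 18.353) km/h.
Velocity of jogger relative to runner = (-1.663, -7.825) − (-4.918, 18.353) = (3.254, -26.178) km/h.
Bearing = atan2(3.25, -26.18) = 172.91° clockwise from north.

173°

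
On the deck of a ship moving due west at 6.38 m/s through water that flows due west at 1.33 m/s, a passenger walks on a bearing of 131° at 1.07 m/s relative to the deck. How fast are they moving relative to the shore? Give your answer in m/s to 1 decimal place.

6.9 m/s

In east/north components (m/s): passenger relative to ship = (0.808, -0.702); ship relative to water = (-6.380, 0.000); water relative to ground = (-1.330, 0.000).
Sum = (-6.902, -0.702) m/s.
Speed = |(-6.902, -0.702)| = 6.938 m/s.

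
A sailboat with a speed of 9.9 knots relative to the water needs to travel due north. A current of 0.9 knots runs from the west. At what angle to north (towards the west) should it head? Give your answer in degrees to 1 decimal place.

The current pushes perpendicular to the desired track; the heading must have a component into the current equal to 0.9 knots: 9.9 sin θ = 0.9.
sin θ = 0.0909, so θ = 5.216°.

5.2°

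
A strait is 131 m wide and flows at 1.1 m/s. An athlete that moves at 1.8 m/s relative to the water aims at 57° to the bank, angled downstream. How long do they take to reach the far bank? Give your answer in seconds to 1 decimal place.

86.8 s

The component of the athlete's velocity perpendicular to the bank is 1.8 × sin 57° = 1.510 m/s.
Only the cross-stream component determines the crossing time; the current contributes nothing perpendicular to the bank.
Time = 131 / 1.510 = 86.778 s.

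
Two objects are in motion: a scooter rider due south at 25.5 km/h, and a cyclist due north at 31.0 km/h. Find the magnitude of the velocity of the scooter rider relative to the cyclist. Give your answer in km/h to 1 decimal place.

Taking east as x and north as y: scooter rider velocity = (0.000, -25.500) km/h; cyclist velocity = (0.000, 31.000) km/h.
Velocity of scooter rider relative to cyclist = (0.000, -25.500) − (0.000, 31.000) = (0.000, -56.500) km/h.
Magnitude = |(0.000, -56.500)| = 56.500 km/h.

56.5 km/h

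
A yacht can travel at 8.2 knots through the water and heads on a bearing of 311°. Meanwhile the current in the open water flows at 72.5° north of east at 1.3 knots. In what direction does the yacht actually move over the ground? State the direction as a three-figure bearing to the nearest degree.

Taking east as x and north as y: velocity relative to the water = (-6.189, 5.380) knots; the water relative to ground = (0.391, 1.240) knots.
Velocity relative to ground = (-6.189, 5.380) + (0.391, 1.240) = (-5.798, 6.620) knots.
Bearing = atan2(-5.80, 6.62) = 318.79° clockwise from north.

319°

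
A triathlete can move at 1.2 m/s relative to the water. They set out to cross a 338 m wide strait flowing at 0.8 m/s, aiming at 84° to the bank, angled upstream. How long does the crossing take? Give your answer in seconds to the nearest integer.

The component of the triathlete's velocity perpendicular to the bank is 1.2 × sin 84° = 1.193 m/s.
The flow acts along the bank and has no component across it.
Time = 338 / 1.193 = 283.218 s.

283 s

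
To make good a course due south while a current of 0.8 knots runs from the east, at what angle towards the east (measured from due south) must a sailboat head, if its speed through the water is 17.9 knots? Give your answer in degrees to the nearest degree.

3°

The current pushes perpendicular to the desired track; the heading must have a component into the current equal to 0.8 knots: 17.9 sin θ = 0.8.
sin θ = 0.0447, so θ = 2.562°.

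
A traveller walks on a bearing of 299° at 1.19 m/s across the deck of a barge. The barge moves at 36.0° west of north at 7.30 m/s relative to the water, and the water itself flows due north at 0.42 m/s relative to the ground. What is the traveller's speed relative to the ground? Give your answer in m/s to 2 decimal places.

In east/north components (m/s): traveller relative to barge = (-1.041, 0.577); barge relative to water = (-4.291, 5.906); water relative to ground = (0.000, 0.420).
Sum = (-5.332, 6.903) m/s.
Speed = |(-5.332, 6.903)| = 8.722 m/s.

8.72 m/s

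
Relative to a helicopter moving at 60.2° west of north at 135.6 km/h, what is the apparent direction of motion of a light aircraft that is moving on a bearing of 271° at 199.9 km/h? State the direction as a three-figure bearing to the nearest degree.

Taking east as x and north as y: light aircraft velocity = (-199.870, 3.489) km/h; helicopter velocity = (-117.669, 67.390) km/h.
Velocity of light aircraft relative to helicopter = (-199.870, 3.489) − (-117.669, 67.390) = (-82.201, -63.901) km/h.
Bearing = atan2(-82.20, -63.90) = 232.14° clockwise from north.

232°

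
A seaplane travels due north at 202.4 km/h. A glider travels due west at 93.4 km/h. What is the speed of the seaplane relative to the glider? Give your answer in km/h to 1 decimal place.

Taking east as x and north as y: seaplane velocity = (0.000, 202.400) km/h; glider velocity = (-93.400, 0.000) km/h.
Velocity of seaplane relative to glider = (0.000, 202.400) − (-93.400, 0.000) = (93.400, 202.400) km/h.
Magnitude = |(93.400, 202.400)| = 222.911 km/h.

222.9 km/h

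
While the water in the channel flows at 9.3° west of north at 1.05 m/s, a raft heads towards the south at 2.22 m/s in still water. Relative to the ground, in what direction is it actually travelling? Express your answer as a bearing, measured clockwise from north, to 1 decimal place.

Taking east as x and north as y: velocity relative to the water = (0.000, -2.220) m/s; the water relative to ground = (-0.170, 1.036) m/s.
Velocity relative to ground = (0.000, -2.220) + (-0.170, 1.036) = (-0.170, -1.184) m/s.
Bearing = atan2(-0.17, -1.18) = 188.16° clockwise from north.

188.2°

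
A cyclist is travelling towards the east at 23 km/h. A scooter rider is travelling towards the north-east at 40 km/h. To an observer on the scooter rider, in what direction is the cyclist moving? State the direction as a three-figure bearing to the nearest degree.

191°

Taking east as x and north as y: cyclist velocity = (23.000, 0.000) km/h; scooter rider velocity = (28.284, 28.284) km/h.
Velocity of cyclist relative to scooter rider = (23.000, 0.000) − (28.284, 28.284) = (-5.284, -28.284) km/h.
Bearing = atan2(-5.28, -28.28) = 190.58° clockwise from north.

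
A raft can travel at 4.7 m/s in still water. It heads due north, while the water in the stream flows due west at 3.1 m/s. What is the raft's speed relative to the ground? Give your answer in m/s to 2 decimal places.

5.63 m/s

Taking east as x and north as y: velocity relative to the water = (0.000, 4.700) m/s; the water relative to ground = (-3.100, 0.000) m/s.
Velocity relative to ground = (0.000, 4.700) + (-3.100, 0.000) = (-3.100, 4.700) m/s.
Speed = |(-3.100, 4.700)| = 5.630 m/s.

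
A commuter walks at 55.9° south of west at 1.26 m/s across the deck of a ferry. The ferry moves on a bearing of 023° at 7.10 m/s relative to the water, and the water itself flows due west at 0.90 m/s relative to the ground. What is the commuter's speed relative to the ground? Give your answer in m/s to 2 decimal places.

5.62 m/s

In east/north components (m/s): commuter relative to ferry = (-0.706, -1.043); ferry relative to water = (2.774, 6.536); water relative to ground = (-0.900, 0.000).
Sum = (1.168, 5.492) m/s.
Speed = |(1.168, 5.492)| = 5.615 m/s.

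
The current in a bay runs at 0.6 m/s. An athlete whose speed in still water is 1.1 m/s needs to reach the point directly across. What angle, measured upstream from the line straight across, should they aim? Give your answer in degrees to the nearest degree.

To cancel the current, the upstream component of the athlete's velocity must equal the flow: 1.1 sin θ = 0.6.
sin θ = 0.6 / 1.1 = 0.5455.
θ = arcsin(0.5455) = 33.056°.

33°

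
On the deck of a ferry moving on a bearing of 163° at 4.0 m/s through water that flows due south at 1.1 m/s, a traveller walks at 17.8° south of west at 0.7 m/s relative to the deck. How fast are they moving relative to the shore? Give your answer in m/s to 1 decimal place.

In east/north components (m/s): traveller relative to ferry = (-0.666, -0.214); ferry relative to water = (1.169, -3.825); water relative to ground = (0.000, -1.100).
Sum = (0.503, -5.139) m/s.
Speed = |(0.503, -5.139)| = 5.164 m/s.

5.2 m/s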